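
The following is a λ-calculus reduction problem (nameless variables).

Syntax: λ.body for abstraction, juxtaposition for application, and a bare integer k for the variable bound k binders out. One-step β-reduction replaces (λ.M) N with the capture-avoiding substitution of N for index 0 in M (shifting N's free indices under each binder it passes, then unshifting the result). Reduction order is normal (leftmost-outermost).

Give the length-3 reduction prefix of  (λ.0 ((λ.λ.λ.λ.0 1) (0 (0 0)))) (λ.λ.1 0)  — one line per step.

  start: (λ.0 ((λ.λ.λ.λ.0 1) (0 (0 0)))) (λ.λ.1 0)
  step 1: (λ.λ.1 0) ((λ.λ.λ.λ.0 1) ((λ.λ.1 0) ((λ.λ.1 0) (λ.λ.1 0))))
  step 2: λ.(λ.λ.λ.λ.0 1) ((λ.λ.1 0) ((λ.λ.1 0) (λ.λ.1 0))) 0
  step 3: λ.(λ.λ.λ.0 1) 0

Answer: after 3 steps: λ.(λ.λ.λ.0 1) 0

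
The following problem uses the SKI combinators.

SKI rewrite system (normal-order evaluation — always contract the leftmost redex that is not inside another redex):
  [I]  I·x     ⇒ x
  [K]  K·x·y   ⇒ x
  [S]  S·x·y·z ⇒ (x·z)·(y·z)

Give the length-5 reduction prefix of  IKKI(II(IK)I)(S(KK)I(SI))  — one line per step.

  start: IKKI(II(IK)I)(S(KK)I(SI))
  [1] KKI(II(IK)I)(S(KK)I(SI))
  [2] K(II(IK)I)(S(KK)I(SI))
  [3] II(IK)I
  [4] I(IK)I
  [5] IKI

Answer: after 5 steps: IKI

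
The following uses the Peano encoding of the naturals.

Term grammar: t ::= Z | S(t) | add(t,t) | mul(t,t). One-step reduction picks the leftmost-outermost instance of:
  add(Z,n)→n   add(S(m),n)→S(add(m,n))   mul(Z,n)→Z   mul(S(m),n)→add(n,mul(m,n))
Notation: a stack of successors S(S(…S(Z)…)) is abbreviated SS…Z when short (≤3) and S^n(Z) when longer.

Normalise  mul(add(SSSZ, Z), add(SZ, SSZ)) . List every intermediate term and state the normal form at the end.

Answer: normal form = S^9(Z)  (in 26 steps)

Derivation:
  start: mul(add(SSSZ, Z), add(SZ, SSZ))
  step 1: mul(S(add(SSZ, Z)), add(SZ, SSZ))
  step 2: add(add(SZ, SSZ), mul(add(SSZ, Z), add(SZ, SSZ)))
  step 3: add(S(add(Z, SSZ)), mul(add(SSZ, Z), add(SZ, SSZ)))
  step 4: S(add(add(Z, SSZ), mul(add(SSZ, Z), add(SZ, SSZ))))
  step 5: S(add(SSZ, mul(add(SSZ, Z), add(SZ, SSZ))))
  step 6: S(S(add(SZ, mul(add(SSZ, Z), add(SZ, SSZ)))))
  step 7: S(S(S(add(Z, mul(add(SSZ, Z), add(SZ, SSZ))))))
  step 8: S(S(S(mul(add(SSZ, Z), add(SZ, SSZ)))))
  step 9: S(S(S(mul(S(add(SZ, Z)), add(SZ, SSZ)))))
  step 10: S(S(S(add(add(SZ, SSZ), mul(add(SZ, Z), add(SZ, SSZ))))))
  step 11: S(S(S(add(S(add(Z, SSZ)), mul(add(SZ, Z), add(SZ, SSZ))))))
  step 12: S(S(S(S(add(add(Z, SSZ), mul(add(SZ, Z), add(SZ, SSZ)))))))
  step 13: S(S(S(S(add(SSZ, mul(add(SZ, Z), add(SZ, SSZ)))))))
  step 14: S(S(S(S(S(add(SZ, mul(add(SZ, Z), add(SZ, SSZ))))))))
  step 15: S(S(S(S(S(S(add(Z, mul(add(SZ, Z), add(SZ, SSZ)))))))))
  step 16: S(S(S(S(S(S(mul(add(SZ, Z), add(SZ, SSZ))))))))
  step 17: S(S(S(S(S(S(mul(S(add(Z, Z)), add(SZ, SSZ))))))))
  step 18: S(S(S(S(S(S(add(add(SZ, SSZ), mul(add(Z, Z), add(SZ, SSZ)))))))))
  step 19: S(S(S(S(S(S(add(S(add(Z, SSZ)), mul(add(Z, Z), add(SZ, SSZ)))))))))
  step 20: S(S(S(S(S(S(S(add(add(Z, SSZ), mul(add(Z, Z), add(SZ, SSZ))))))))))
  step 21: S(S(S(S(S(S(S(add(SSZ, mul(add(Z, Z), add(SZ, SSZ))))))))))
  step 22: S(S(S(S(S(S(S(S(add(SZ, mul(add(Z, Z), add(SZ, SSZ)))))))))))
  step 23: S(S(S(S(S(S(S(S(S(add(Z, mul(add(Z, Z), add(SZ, SSZ))))))))))))
  step 24: S(S(S(S(S(S(S(S(S(mul(add(Z, Z), add(SZ, SSZ)))))))))))
  step 25: S(S(S(S(S(S(S(S(S(mul(Z, add(SZ, SSZ)))))))))))
  step 26: S^9(Z)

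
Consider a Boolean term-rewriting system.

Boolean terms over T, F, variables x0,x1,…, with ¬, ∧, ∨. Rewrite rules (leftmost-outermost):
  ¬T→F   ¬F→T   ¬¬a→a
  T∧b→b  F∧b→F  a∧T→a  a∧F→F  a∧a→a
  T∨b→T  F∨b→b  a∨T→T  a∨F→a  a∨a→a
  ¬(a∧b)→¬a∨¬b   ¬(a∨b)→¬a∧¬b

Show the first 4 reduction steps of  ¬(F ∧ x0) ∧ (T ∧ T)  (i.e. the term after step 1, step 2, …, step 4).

Answer: after 4 steps: T ∧ T

Reduction:
  start: ¬(F ∧ x0) ∧ (T ∧ T)
  step 1: (¬F ∨ ¬x0) ∧ (T ∧ T)
  step 2: (T ∨ ¬x0) ∧ (T ∧ T)
  step 3: T ∧ (T ∧ T)
  step 4: T ∧ T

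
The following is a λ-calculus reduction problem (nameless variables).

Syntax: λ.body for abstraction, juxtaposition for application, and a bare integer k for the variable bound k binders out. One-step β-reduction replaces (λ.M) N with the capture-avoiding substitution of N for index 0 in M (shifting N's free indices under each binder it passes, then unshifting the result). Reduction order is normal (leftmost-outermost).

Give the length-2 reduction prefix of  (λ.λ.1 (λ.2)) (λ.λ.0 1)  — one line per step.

  start: (λ.λ.1 (λ.2)) (λ.λ.0 1)
  [1] λ.(λ.λ.0 1) (λ.λ.λ.0 1)
  [2] λ.λ.0 (λ.λ.λ.0 1)

Answer: after 2 steps: λ.λ.0 (λ.λ.λ.0 1)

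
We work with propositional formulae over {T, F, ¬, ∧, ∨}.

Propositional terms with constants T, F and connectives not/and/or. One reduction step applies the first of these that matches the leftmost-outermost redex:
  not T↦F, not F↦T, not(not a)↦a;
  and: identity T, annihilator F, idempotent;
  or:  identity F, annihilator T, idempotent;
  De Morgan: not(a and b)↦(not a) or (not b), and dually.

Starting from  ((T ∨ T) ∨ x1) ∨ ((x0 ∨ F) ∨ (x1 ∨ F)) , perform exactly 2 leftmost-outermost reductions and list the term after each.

Answer: after 2 steps: T ∨ ((x0 ∨ F) ∨ (x1 ∨ F))

Derivation:
  start: ((T ∨ T) ∨ x1) ∨ ((x0 ∨ F) ∨ (x1 ∨ F))
  step 1: (T ∨ x1) ∨ ((x0 ∨ F) ∨ (x1 ∨ F))
  step 2: T ∨ ((x0 ∨ F) ∨ (x1 ∨ F))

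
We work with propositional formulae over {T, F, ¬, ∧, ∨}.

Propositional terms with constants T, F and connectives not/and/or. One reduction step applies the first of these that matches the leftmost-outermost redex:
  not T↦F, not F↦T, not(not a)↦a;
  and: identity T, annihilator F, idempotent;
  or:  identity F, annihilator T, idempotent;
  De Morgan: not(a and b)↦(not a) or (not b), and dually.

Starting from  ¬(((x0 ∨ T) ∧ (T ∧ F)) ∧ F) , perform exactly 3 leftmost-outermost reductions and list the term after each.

  start: ¬(((x0 ∨ T) ∧ (T ∧ F)) ∧ F)
  →1  ¬((x0 ∨ T) ∧ (T ∧ F)) ∨ ¬F
  →2  (¬(x0 ∨ T) ∨ ¬(T ∧ F)) ∨ ¬F
  →3  ((¬x0 ∧ ¬T) ∨ ¬(T ∧ F)) ∨ ¬F

Answer: after 3 steps: ((¬x0 ∧ ¬T) ∨ ¬(T ∧ F)) ∨ ¬F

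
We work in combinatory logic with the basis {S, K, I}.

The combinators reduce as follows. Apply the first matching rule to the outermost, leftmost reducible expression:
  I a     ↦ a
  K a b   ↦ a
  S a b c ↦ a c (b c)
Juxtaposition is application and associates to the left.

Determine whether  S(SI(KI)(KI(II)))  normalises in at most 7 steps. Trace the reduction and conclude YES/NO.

Answer: YES — reaches normal form SI in 5 ≤ 7 steps

Derivation:
  start: S(SI(KI)(KI(II)))
  →1  S(I(KI(II))(KI(KI(II))))
  →2  S(KI(II)(KI(KI(II))))
  →3  S(I(KI(KI(II))))
  →4  S(KI(KI(II)))
  →5  SI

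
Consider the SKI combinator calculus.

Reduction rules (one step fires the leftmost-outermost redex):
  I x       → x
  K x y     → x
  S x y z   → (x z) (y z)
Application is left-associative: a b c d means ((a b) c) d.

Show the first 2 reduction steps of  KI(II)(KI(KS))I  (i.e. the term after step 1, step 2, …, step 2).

  start: KI(II)(KI(KS))I
  step 1: I(KI(KS))I
  step 2: KI(KS)I

Answer: after 2 steps: KI(KS)I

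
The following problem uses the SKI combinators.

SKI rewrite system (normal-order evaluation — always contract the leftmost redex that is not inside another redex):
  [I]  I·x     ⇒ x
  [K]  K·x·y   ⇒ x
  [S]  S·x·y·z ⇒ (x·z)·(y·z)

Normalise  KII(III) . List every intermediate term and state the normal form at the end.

Answer: normal form = I  (in 4 steps)

Working:
  start: KII(III)
  →1  I(III)
  →2  III
  →3  II
  →4  I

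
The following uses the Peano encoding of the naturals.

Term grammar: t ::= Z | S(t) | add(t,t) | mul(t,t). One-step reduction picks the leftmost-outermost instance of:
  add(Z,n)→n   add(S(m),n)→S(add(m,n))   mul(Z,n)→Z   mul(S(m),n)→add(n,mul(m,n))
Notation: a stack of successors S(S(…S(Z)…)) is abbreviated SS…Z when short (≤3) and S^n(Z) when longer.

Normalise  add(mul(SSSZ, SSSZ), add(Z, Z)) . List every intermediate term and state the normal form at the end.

  start: add(mul(SSSZ, SSSZ), add(Z, Z))
  →1  add(add(SSSZ, mul(SSZ, SSSZ)), add(Z, Z))
  →2  add(S(add(SSZ, mul(SSZ, SSSZ))), add(Z, Z))
  →3  S(add(add(SSZ, mul(SSZ, SSSZ)), add(Z, Z)))
  →4  S(add(S(add(SZ, mul(SSZ, SSSZ))), add(Z, Z)))
  →5  S(S(add(add(SZ, mul(SSZ, SSSZ)), add(Z, Z))))
  →6  S(S(add(S(add(Z, mul(SSZ, SSSZ))), add(Z, Z))))
  →7  S(S(S(add(add(Z, mul(SSZ, SSSZ)), add(Z, Z)))))
  →8  S(S(S(add(mul(SSZ, SSSZ), add(Z, Z)))))
  →9  S(S(S(add(add(SSSZ, mul(SZ, SSSZ)), add(Z, Z)))))
  →10  S(S(S(add(S(add(SSZ, mul(SZ, SSSZ))), add(Z, Z)))))
  →11  S(S(S(S(add(add(SSZ, mul(SZ, SSSZ)), add(Z, Z))))))
  →12  S(S(S(S(add(S(add(SZ, mul(SZ, SSSZ))), add(Z, Z))))))
  →13  S(S(S(S(S(add(add(SZ, mul(SZ, SSSZ)), add(Z, Z)))))))
  →14  S(S(S(S(S(add(S(add(Z, mul(SZ, SSSZ))), add(Z, Z)))))))
  →15  S(S(S(S(S(S(add(add(Z, mul(SZ, SSSZ)), add(Z, Z))))))))
  →16  S(S(S(S(S(S(add(mul(SZ, SSSZ), add(Z, Z))))))))
  →17  S(S(S(S(S(S(add(add(SSSZ, mul(Z, SSSZ)), add(Z, Z))))))))
  →18  S(S(S(S(S(S(add(S(add(SSZ, mul(Z, SSSZ))), add(Z, Z))))))))
  →19  S(S(S(S(S(S(S(add(add(SSZ, mul(Z, SSSZ)), add(Z, Z)))))))))
  →20  S(S(S(S(S(S(S(add(S(add(SZ, mul(Z, SSSZ))), add(Z, Z)))))))))
  →21  S(S(S(S(S(S(S(S(add(add(SZ, mul(Z, SSSZ)), add(Z, Z))))))))))
  →22  S(S(S(S(S(S(S(S(add(S(add(Z, mul(Z, SSSZ))), add(Z, Z))))))))))
  →23  S(S(S(S(S(S(S(S(S(add(add(Z, mul(Z, SSSZ)), add(Z, Z)))))))))))
  →24  S(S(S(S(S(S(S(S(S(add(mul(Z, SSSZ), add(Z, Z)))))))))))
  →25  S(S(S(S(S(S(S(S(S(add(Z, add(Z, Z)))))))))))
  →26  S(S(S(S(S(S(S(S(S(add(Z, Z))))))))))
  →27  S^9(Z)

Answer: normal form = S^9(Z)  (in 27 steps)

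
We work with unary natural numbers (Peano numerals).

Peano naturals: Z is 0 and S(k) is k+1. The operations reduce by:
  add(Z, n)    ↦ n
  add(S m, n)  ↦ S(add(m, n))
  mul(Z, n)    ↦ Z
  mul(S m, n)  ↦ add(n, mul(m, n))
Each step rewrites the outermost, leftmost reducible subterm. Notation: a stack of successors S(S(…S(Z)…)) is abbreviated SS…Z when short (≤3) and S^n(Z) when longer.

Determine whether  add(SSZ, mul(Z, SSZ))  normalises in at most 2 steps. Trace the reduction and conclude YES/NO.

  start: add(SSZ, mul(Z, SSZ))
  step 1: S(add(SZ, mul(Z, SSZ)))
  step 2: S(S(add(Z, mul(Z, SSZ))))

Answer: NO — after 2 steps the term is S(S(add(Z, mul(Z, SSZ)))), not yet normal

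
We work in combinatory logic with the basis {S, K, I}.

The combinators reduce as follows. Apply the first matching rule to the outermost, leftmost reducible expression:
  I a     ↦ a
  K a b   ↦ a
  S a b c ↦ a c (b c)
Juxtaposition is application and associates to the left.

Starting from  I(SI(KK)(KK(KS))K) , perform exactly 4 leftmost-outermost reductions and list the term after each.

  start: I(SI(KK)(KK(KS))K)
  step 1: SI(KK)(KK(KS))K
  step 2: I(KK(KS))(KK(KK(KS)))K
  step 3: KK(KS)(KK(KK(KS)))K
  step 4: K(KK(KK(KS)))K

Answer: after 4 steps: K(KK(KK(KS)))K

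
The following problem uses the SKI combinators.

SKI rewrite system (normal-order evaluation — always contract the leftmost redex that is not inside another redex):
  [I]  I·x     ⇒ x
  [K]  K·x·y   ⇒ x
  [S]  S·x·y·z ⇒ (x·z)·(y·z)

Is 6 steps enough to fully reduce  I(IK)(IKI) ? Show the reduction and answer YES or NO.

Answer: YES — reaches normal form K(KI) in 3 ≤ 6 steps

Derivation:
  start: I(IK)(IKI)
  step 1: IK(IKI)
  step 2: K(IKI)
  step 3: K(KI)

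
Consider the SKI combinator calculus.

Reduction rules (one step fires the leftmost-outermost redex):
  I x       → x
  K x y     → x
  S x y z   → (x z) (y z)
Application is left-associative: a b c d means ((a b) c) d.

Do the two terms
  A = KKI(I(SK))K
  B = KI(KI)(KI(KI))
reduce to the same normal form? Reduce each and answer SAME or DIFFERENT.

Term A:
  start: KKI(I(SK))K
  →1  K(I(SK))K
  →2  I(SK)
  →3  SK

Term B:
  start: KI(KI)(KI(KI))
  →1  I(KI(KI))
  →2  KI(KI)
  →3  I

Answer: DIFFERENT — A ⇓ SK, B ⇓ I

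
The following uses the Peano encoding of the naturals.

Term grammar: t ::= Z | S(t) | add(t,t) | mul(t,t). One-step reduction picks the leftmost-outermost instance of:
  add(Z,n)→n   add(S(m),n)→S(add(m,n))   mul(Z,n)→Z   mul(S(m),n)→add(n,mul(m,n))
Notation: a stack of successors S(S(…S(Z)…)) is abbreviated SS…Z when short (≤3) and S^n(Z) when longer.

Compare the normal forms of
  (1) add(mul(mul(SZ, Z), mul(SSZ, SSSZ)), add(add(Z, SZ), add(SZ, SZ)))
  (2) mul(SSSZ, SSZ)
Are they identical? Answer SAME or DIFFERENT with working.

Answer: DIFFERENT — A ⇓ SSSZ, B ⇓ S^6(Z)

Derivation:
Term A:
  start: add(mul(mul(SZ, Z), mul(SSZ, SSSZ)), add(add(Z, SZ), add(SZ, SZ)))
  [1] add(mul(add(Z, mul(Z, Z)), mul(SSZ, SSSZ)), add(add(Z, SZ), add(SZ, SZ)))
  [2] add(mul(mul(Z, Z), mul(SSZ, SSSZ)), add(add(Z, SZ), add(SZ, SZ)))
  [3] add(mul(Z, mul(SSZ, SSSZ)), add(add(Z, SZ), add(SZ, SZ)))
  [4] add(Z, add(add(Z, SZ), add(SZ, SZ)))
  [5] add(add(Z, SZ), add(SZ, SZ))
  [6] add(SZ, add(SZ, SZ))
  [7] S(add(Z, add(SZ, SZ)))
  [8] S(add(SZ, SZ))
  [9] S(S(add(Z, SZ)))
  [10] SSSZ

Term B:
  start: mul(SSSZ, SSZ)
  [1] add(SSZ, mul(SSZ, SSZ))
  [2] S(add(SZ, mul(SSZ, SSZ)))
  [3] S(S(add(Z, mul(SSZ, SSZ))))
  [4] S(S(mul(SSZ, SSZ)))
  [5] S(S(add(SSZ, mul(SZ, SSZ))))
  [6] S(S(S(add(SZ, mul(SZ, SSZ)))))
  [7] S(S(S(S(add(Z, mul(SZ, SSZ))))))
  [8] S(S(S(S(mul(SZ, SSZ)))))
  [9] S(S(S(S(add(SSZ, mul(Z, SSZ))))))
  [10] S(S(S(S(S(add(SZ, mul(Z, SSZ)))))))
  [11] S(S(S(S(S(S(add(Z, mul(Z, SSZ))))))))
  [12] S(S(S(S(S(S(mul(Z, SSZ)))))))
  [13] S^6(Z)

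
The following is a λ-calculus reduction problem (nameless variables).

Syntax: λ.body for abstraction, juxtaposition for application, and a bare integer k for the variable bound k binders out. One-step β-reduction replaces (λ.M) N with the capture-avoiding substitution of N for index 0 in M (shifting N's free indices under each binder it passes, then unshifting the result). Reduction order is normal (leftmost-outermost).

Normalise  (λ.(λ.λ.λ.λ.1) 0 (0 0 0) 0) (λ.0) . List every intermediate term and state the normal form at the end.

  start: (λ.(λ.λ.λ.λ.1) 0 (0 0 0) 0) (λ.0)
  [1] (λ.λ.λ.λ.1) (λ.0) ((λ.0) (λ.0) (λ.0)) (λ.0)
  [2] (λ.λ.λ.1) ((λ.0) (λ.0) (λ.0)) (λ.0)
  [3] (λ.λ.1) (λ.0)
  [4] λ.λ.0

Answer: normal form = λ.λ.0  (in 4 steps)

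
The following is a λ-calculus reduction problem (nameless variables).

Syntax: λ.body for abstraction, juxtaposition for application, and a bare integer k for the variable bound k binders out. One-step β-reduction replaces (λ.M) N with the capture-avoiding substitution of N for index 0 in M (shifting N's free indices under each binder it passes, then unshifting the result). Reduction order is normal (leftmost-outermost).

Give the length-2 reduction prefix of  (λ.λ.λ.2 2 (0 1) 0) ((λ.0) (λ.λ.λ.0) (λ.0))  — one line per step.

Answer: after 2 steps: λ.λ.(λ.λ.λ.0) (λ.0) ((λ.0) (λ.λ.λ.0) (λ.0)) (0 1) 0

Reduction:
  start: (λ.λ.λ.2 2 (0 1) 0) ((λ.0) (λ.λ.λ.0) (λ.0))
  step 1: λ.λ.(λ.0) (λ.λ.λ.0) (λ.0) ((λ.0) (λ.λ.λ.0) (λ.0)) (0 1) 0
  step 2: λ.λ.(λ.λ.λ.0) (λ.0) ((λ.0) (λ.λ.λ.0) (λ.0)) (0 1) 0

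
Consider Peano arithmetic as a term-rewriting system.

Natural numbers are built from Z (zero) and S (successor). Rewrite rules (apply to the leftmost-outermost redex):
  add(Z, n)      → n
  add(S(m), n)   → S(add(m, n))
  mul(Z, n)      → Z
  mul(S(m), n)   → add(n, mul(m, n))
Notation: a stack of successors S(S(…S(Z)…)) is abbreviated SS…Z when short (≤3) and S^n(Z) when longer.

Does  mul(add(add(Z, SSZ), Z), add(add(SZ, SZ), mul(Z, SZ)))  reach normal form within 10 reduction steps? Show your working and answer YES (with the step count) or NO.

Answer: NO — after 10 steps the term is S(S(add(mul(Z, SZ), mul(add(SZ, Z), add(add(SZ, SZ), mul(Z, SZ)))))), not yet normal

Derivation:
  start: mul(add(add(Z, SSZ), Z), add(add(SZ, SZ), mul(Z, SZ)))
  →1  mul(add(SSZ, Z), add(add(SZ, SZ), mul(Z, SZ)))
  →2  mul(S(add(SZ, Z)), add(add(SZ, SZ), mul(Z, SZ)))
  →3  add(add(add(SZ, SZ), mul(Z, SZ)), mul(add(SZ, Z), add(add(SZ, SZ), mul(Z, SZ))))
  →4  add(add(S(add(Z, SZ)), mul(Z, SZ)), mul(add(SZ, Z), add(add(SZ, SZ), mul(Z, SZ))))
  →5  add(S(add(add(Z, SZ), mul(Z, SZ))), mul(add(SZ, Z), add(add(SZ, SZ), mul(Z, SZ))))
  →6  S(add(add(add(Z, SZ), mul(Z, SZ)), mul(add(SZ, Z), add(add(SZ, SZ), mul(Z, SZ)))))
  →7  S(add(add(SZ, mul(Z, SZ)), mul(add(SZ, Z), add(add(SZ, SZ), mul(Z, SZ)))))
  →8  S(add(S(add(Z, mul(Z, SZ))), mul(add(SZ, Z), add(add(SZ, SZ), mul(Z, SZ)))))
  →9  S(S(add(add(Z, mul(Z, SZ)), mul(add(SZ, Z), add(add(SZ, SZ), mul(Z, SZ))))))
  →10  S(S(add(mul(Z, SZ), mul(add(SZ, Z), add(add(SZ, SZ), mul(Z, SZ))))))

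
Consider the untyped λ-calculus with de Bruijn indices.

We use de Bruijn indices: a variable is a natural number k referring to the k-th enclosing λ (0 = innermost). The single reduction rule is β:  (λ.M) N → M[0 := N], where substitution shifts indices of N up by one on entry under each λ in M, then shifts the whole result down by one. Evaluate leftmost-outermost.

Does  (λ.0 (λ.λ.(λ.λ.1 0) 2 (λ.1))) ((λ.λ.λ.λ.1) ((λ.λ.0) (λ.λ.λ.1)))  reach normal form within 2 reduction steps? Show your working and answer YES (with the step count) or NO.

Answer: NO — after 2 steps the term is (λ.λ.λ.1) (λ.λ.(λ.λ.1 0) ((λ.λ.λ.λ.1) ((λ.λ.0) (λ.λ.λ.1))) (λ.1)), not yet normal

Derivation:
  start: (λ.0 (λ.λ.(λ.λ.1 0) 2 (λ.1))) ((λ.λ.λ.λ.1) ((λ.λ.0) (λ.λ.λ.1)))
  →1  (λ.λ.λ.λ.1) ((λ.λ.0) (λ.λ.λ.1)) (λ.λ.(λ.λ.1 0) ((λ.λ.λ.λ.1) ((λ.λ.0) (λ.λ.λ.1))) (λ.1))
  →2  (λ.λ.λ.1) (λ.λ.(λ.λ.1 0) ((λ.λ.λ.λ.1) ((λ.λ.0) (λ.λ.λ.1))) (λ.1))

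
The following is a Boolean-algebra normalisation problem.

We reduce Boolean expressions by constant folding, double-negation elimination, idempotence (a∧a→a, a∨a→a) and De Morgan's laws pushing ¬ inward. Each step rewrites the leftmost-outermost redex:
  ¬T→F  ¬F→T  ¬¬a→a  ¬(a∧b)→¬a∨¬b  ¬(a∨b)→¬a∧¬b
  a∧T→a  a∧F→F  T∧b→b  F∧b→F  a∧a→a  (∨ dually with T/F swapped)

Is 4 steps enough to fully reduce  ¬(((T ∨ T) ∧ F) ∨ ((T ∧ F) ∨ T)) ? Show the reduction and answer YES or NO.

  start: ¬(((T ∨ T) ∧ F) ∨ ((T ∧ F) ∨ T))
  step 1: ¬((T ∨ T) ∧ F) ∧ ¬((T ∧ F) ∨ T)
  step 2: (¬(T ∨ T) ∨ ¬F) ∧ ¬((T ∧ F) ∨ T)
  step 3: ((¬T ∧ ¬T) ∨ ¬F) ∧ ¬((T ∧ F) ∨ T)
  step 4: (¬T ∨ ¬F) ∧ ¬((T ∧ F) ∨ T)

Answer: NO — after 4 steps the term is (¬T ∨ ¬F) ∧ ¬((T ∧ F) ∨ T), not yet normal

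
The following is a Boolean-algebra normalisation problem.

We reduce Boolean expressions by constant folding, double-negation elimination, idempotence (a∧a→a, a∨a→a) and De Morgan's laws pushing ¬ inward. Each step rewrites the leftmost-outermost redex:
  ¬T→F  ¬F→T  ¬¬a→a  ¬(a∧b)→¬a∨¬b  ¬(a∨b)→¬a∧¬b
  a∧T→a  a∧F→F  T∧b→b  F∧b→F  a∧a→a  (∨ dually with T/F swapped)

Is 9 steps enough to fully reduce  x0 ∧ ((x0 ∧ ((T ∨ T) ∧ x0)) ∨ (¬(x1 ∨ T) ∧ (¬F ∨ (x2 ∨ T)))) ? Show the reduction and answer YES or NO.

  start: x0 ∧ ((x0 ∧ ((T ∨ T) ∧ x0)) ∨ (¬(x1 ∨ T) ∧ (¬F ∨ (x2 ∨ T))))
  [1] x0 ∧ ((x0 ∧ (T ∧ x0)) ∨ (¬(x1 ∨ T) ∧ (¬F ∨ (x2 ∨ T))))
  [2] x0 ∧ ((x0 ∧ x0) ∨ (¬(x1 ∨ T) ∧ (¬F ∨ (x2 ∨ T))))
  [3] x0 ∧ (x0 ∨ (¬(x1 ∨ T) ∧ (¬F ∨ (x2 ∨ T))))
  [4] x0 ∧ (x0 ∨ ((¬x1 ∧ ¬T) ∧ (¬F ∨ (x2 ∨ T))))
  [5] x0 ∧ (x0 ∨ ((¬x1 ∧ F) ∧ (¬F ∨ (x2 ∨ T))))
  [6] x0 ∧ (x0 ∨ (F ∧ (¬F ∨ (x2 ∨ T))))
  [7] x0 ∧ (x0 ∨ F)
  [8] x0 ∧ x0
  [9] x0

Answer: YES — reaches normal form x0 in 9 ≤ 9 steps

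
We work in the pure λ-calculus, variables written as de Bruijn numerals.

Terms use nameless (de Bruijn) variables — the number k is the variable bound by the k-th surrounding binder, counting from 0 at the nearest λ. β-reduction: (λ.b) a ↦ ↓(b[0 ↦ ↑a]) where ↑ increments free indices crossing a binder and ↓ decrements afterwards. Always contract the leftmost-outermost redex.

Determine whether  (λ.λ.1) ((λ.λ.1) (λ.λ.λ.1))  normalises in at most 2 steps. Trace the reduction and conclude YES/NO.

  start: (λ.λ.1) ((λ.λ.1) (λ.λ.λ.1))
  [1] λ.(λ.λ.1) (λ.λ.λ.1)
  [2] λ.λ.λ.λ.λ.1

Answer: YES — reaches normal form λ.λ.λ.λ.λ.1 in 2 ≤ 2 steps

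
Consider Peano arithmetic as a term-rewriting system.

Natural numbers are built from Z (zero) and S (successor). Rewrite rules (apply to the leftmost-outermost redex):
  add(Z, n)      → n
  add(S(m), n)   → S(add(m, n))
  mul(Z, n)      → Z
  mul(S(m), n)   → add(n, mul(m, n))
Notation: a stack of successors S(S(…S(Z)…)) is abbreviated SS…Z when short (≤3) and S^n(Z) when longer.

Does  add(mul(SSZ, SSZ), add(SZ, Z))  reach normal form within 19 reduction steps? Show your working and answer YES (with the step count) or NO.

Answer: YES — reaches normal form S^5(Z) in 16 ≤ 19 steps

Working:
  start: add(mul(SSZ, SSZ), add(SZ, Z))
  →1  add(add(SSZ, mul(SZ, SSZ)), add(SZ, Z))
  →2  add(S(add(SZ, mul(SZ, SSZ))), add(SZ, Z))
  →3  S(add(add(SZ, mul(SZ, SSZ)), add(SZ, Z)))
  →4  S(add(S(add(Z, mul(SZ, SSZ))), add(SZ, Z)))
  →5  S(S(add(add(Z, mul(SZ, SSZ)), add(SZ, Z))))
  →6  S(S(add(mul(SZ, SSZ), add(SZ, Z))))
  →7  S(S(add(add(SSZ, mul(Z, SSZ)), add(SZ, Z))))
  →8  S(S(add(S(add(SZ, mul(Z, SSZ))), add(SZ, Z))))
  →9  S(S(S(add(add(SZ, mul(Z, SSZ)), add(SZ, Z)))))
  →10  S(S(S(add(S(add(Z, mul(Z, SSZ))), add(SZ, Z)))))
  →11  S(S(S(S(add(add(Z, mul(Z, SSZ)), add(SZ, Z))))))
  →12  S(S(S(S(add(mul(Z, SSZ), add(SZ, Z))))))
  →13  S(S(S(S(add(Z, add(SZ, Z))))))
  →14  S(S(S(S(add(SZ, Z)))))
  →15  S(S(S(S(S(add(Z, Z))))))
  →16  S^5(Z)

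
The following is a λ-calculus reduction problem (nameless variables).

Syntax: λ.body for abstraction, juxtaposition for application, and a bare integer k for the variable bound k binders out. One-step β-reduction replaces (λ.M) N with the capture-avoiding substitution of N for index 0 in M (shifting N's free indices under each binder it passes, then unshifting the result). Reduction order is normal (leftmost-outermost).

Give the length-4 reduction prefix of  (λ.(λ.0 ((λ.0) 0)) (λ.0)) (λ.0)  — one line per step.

  start: (λ.(λ.0 ((λ.0) 0)) (λ.0)) (λ.0)
  step 1: (λ.0 ((λ.0) 0)) (λ.0)
  step 2: (λ.0) ((λ.0) (λ.0))
  step 3: (λ.0) (λ.0)
  step 4: λ.0

Answer: after 4 steps: λ.0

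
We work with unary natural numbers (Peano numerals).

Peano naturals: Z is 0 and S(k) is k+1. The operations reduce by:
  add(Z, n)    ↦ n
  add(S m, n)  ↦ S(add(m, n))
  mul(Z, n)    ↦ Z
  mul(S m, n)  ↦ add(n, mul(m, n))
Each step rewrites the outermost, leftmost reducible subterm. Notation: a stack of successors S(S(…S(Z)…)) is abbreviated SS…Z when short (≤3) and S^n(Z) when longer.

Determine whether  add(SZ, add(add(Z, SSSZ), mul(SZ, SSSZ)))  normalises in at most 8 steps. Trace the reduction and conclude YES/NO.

Answer: NO — after 8 steps the term is S(S(S(S(add(SSSZ, mul(Z, SSSZ)))))), not yet normal

Working:
  start: add(SZ, add(add(Z, SSSZ), mul(SZ, SSSZ)))
  [1] S(add(Z, add(add(Z, SSSZ), mul(SZ, SSSZ))))
  [2] S(add(add(Z, SSSZ), mul(SZ, SSSZ)))
  [3] S(add(SSSZ, mul(SZ, SSSZ)))
  [4] S(S(add(SSZ, mul(SZ, SSSZ))))
  [5] S(S(S(add(SZ, mul(SZ, SSSZ)))))
  [6] S(S(S(S(add(Z, mul(SZ, SSSZ))))))
  [7] S(S(S(S(mul(SZ, SSSZ)))))
  [8] S(S(S(S(add(SSSZ, mul(Z, SSSZ))))))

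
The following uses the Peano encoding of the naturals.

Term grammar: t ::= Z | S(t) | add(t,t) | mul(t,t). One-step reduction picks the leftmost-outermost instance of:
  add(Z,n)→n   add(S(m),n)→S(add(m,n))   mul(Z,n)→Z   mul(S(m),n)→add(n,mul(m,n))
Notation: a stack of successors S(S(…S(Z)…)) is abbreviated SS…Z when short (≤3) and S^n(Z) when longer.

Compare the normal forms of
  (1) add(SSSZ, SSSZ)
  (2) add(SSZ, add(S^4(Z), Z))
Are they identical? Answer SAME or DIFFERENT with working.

Term A:
  start: add(SSSZ, SSSZ)
  step 1: S(add(SSZ, SSSZ))
  step 2: S(S(add(SZ, SSSZ)))
  step 3: S(S(S(add(Z, SSSZ))))
  step 4: S^6(Z)

Term B:
  start: add(SSZ, add(S^4(Z), Z))
  step 1: S(add(SZ, add(S^4(Z), Z)))
  step 2: S(S(add(Z, add(S^4(Z), Z))))
  step 3: S(S(add(S^4(Z), Z)))
  step 4: S(S(S(add(SSSZ, Z))))
  step 5: S(S(S(S(add(SSZ, Z)))))
  step 6: S(S(S(S(S(add(SZ, Z))))))
  step 7: S(S(S(S(S(S(add(Z, Z)))))))
  step 8: S^6(Z)

Answer: SAME — A ⇓ S^6(Z), B ⇓ S^6(Z)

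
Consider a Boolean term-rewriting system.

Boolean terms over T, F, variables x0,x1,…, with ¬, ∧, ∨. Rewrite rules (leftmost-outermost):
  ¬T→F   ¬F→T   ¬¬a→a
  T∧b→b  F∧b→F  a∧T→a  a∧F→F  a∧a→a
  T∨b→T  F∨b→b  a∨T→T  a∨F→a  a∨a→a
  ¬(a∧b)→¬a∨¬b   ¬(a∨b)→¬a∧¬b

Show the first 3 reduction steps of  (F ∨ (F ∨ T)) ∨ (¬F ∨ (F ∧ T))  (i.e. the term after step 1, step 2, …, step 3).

  start: (F ∨ (F ∨ T)) ∨ (¬F ∨ (F ∧ T))
  step 1: (F ∨ T) ∨ (¬F ∨ (F ∧ T))
  step 2: T ∨ (¬F ∨ (F ∧ T))
  step 3: T

Answer: after 3 steps: T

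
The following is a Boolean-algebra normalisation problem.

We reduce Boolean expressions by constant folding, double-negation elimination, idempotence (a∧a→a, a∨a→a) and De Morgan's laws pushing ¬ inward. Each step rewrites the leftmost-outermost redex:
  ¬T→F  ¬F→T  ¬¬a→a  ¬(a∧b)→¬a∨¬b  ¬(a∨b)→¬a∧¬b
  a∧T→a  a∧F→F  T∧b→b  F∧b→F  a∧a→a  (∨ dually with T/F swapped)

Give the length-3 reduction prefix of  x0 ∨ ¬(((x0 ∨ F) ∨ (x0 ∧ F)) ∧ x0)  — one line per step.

Answer: after 3 steps: x0 ∨ (((¬x0 ∧ ¬F) ∧ ¬(x0 ∧ F)) ∨ ¬x0)

Working:
  start: x0 ∨ ¬(((x0 ∨ F) ∨ (x0 ∧ F)) ∧ x0)
  [1] x0 ∨ (¬((x0 ∨ F) ∨ (x0 ∧ F)) ∨ ¬x0)
  [2] x0 ∨ ((¬(x0 ∨ F) ∧ ¬(x0 ∧ F)) ∨ ¬x0)
  [3] x0 ∨ (((¬x0 ∧ ¬F) ∧ ¬(x0 ∧ F)) ∨ ¬x0)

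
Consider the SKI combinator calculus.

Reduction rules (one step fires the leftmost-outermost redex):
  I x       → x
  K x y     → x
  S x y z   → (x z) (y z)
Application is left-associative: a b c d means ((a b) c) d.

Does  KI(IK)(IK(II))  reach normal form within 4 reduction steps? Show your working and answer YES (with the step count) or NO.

Answer: YES — reaches normal form KI in 4 ≤ 4 steps

Working:
  start: KI(IK)(IK(II))
  [1] I(IK(II))
  [2] IK(II)
  [3] K(II)
  [4] KI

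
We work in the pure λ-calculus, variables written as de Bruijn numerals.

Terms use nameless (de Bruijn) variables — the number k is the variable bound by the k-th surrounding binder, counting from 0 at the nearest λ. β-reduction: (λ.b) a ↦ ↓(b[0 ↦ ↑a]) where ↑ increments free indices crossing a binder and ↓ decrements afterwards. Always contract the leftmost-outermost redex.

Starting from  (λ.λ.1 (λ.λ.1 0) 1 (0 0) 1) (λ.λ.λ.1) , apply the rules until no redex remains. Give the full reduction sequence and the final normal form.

  start: (λ.λ.1 (λ.λ.1 0) 1 (0 0) 1) (λ.λ.λ.1)
  →1  λ.(λ.λ.λ.1) (λ.λ.1 0) (λ.λ.λ.1) (0 0) (λ.λ.λ.1)
  →2  λ.(λ.λ.1) (λ.λ.λ.1) (0 0) (λ.λ.λ.1)
  →3  λ.(λ.λ.λ.λ.1) (0 0) (λ.λ.λ.1)
  →4  λ.(λ.λ.λ.1) (λ.λ.λ.1)
  →5  λ.λ.λ.1

Answer: normal form = λ.λ.λ.1  (in 5 steps)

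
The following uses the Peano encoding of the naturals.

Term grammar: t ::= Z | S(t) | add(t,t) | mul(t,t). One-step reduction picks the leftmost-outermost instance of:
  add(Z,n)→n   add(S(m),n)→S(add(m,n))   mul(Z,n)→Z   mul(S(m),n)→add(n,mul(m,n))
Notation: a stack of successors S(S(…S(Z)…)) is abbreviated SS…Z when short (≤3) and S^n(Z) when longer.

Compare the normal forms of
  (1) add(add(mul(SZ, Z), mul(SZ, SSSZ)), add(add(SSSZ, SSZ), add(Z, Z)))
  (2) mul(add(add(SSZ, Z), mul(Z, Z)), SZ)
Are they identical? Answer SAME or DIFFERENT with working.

Term A:
  start: add(add(mul(SZ, Z), mul(SZ, SSSZ)), add(add(SSSZ, SSZ), add(Z, Z)))
  →1  add(add(add(Z, mul(Z, Z)), mul(SZ, SSSZ)), add(add(SSSZ, SSZ), add(Z, Z)))
  →2  add(add(mul(Z, Z), mul(SZ, SSSZ)), add(add(SSSZ, SSZ), add(Z, Z)))
  →3  add(add(Z, mul(SZ, SSSZ)), add(add(SSSZ, SSZ), add(Z, Z)))
  →4  add(mul(SZ, SSSZ), add(add(SSSZ, SSZ), add(Z, Z)))
  →5  add(add(SSSZ, mul(Z, SSSZ)), add(add(SSSZ, SSZ), add(Z, Z)))
  →6  add(S(add(SSZ, mul(Z, SSSZ))), add(add(SSSZ, SSZ), add(Z, Z)))
  →7  S(add(add(SSZ, mul(Z, SSSZ)), add(add(SSSZ, SSZ), add(Z, Z))))
  →8  S(add(S(add(SZ, mul(Z, SSSZ))), add(add(SSSZ, SSZ), add(Z, Z))))
  →9  S(S(add(add(SZ, mul(Z, SSSZ)), add(add(SSSZ, SSZ), add(Z, Z)))))
  →10  S(S(add(S(add(Z, mul(Z, SSSZ))), add(add(SSSZ, SSZ), add(Z, Z)))))
  →11  S(S(S(add(add(Z, mul(Z, SSSZ)), add(add(SSSZ, SSZ), add(Z, Z))))))
  →12  S(S(S(add(mul(Z, SSSZ), add(add(SSSZ, SSZ), add(Z, Z))))))
  →13  S(S(S(add(Z, add(add(SSSZ, SSZ), add(Z, Z))))))
  →14  S(S(S(add(add(SSSZ, SSZ), add(Z, Z)))))
  →15  S(S(S(add(S(add(SSZ, SSZ)), add(Z, Z)))))
  →16  S(S(S(S(add(add(SSZ, SSZ), add(Z, Z))))))
  →17  S(S(S(S(add(S(add(SZ, SSZ)), add(Z, Z))))))
  →18  S(S(S(S(S(add(add(SZ, SSZ), add(Z, Z)))))))
  →19  S(S(S(S(S(add(S(add(Z, SSZ)), add(Z, Z)))))))
  →20  S(S(S(S(S(S(add(add(Z, SSZ), add(Z, Z))))))))
  →21  S(S(S(S(S(S(add(SSZ, add(Z, Z))))))))
  →22  S(S(S(S(S(S(S(add(SZ, add(Z, Z)))))))))
  →23  S(S(S(S(S(S(S(S(add(Z, add(Z, Z))))))))))
  →24  S(S(S(S(S(S(S(S(add(Z, Z)))))))))
  →25  S^8(Z)

Term B:
  start: mul(add(add(SSZ, Z), mul(Z, Z)), SZ)
  →1  mul(add(S(add(SZ, Z)), mul(Z, Z)), SZ)
  →2  mul(S(add(add(SZ, Z), mul(Z, Z))), SZ)
  →3  add(SZ, mul(add(add(SZ, Z), mul(Z, Z)), SZ))
  →4  S(add(Z, mul(add(add(SZ, Z), mul(Z, Z)), SZ)))
  →5  S(mul(add(add(SZ, Z), mul(Z, Z)), SZ))
  →6  S(mul(add(S(add(Z, Z)), mul(Z, Z)), SZ))
  →7  S(mul(S(add(add(Z, Z), mul(Z, Z))), SZ))
  →8  S(add(SZ, mul(add(add(Z, Z), mul(Z, Z)), SZ)))
  →9  S(S(add(Z, mul(add(add(Z, Z), mul(Z, Z)), SZ))))
  →10  S(S(mul(add(add(Z, Z), mul(Z, Z)), SZ)))
  →11  S(S(mul(add(Z, mul(Z, Z)), SZ)))
  →12  S(S(mul(mul(Z, Z), SZ)))
  →13  S(S(mul(Z, SZ)))
  →14  SSZ

Answer: DIFFERENT — A ⇓ S^8(Z), B ⇓ SSZ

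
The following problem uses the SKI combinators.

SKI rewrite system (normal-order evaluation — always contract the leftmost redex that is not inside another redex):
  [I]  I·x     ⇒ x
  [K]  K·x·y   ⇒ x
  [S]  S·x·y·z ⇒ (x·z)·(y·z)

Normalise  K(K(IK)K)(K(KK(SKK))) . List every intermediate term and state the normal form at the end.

  start: K(K(IK)K)(K(KK(SKK)))
  [1] K(IK)K
  [2] IK
  [3] K

Answer: normal form = K  (in 3 steps)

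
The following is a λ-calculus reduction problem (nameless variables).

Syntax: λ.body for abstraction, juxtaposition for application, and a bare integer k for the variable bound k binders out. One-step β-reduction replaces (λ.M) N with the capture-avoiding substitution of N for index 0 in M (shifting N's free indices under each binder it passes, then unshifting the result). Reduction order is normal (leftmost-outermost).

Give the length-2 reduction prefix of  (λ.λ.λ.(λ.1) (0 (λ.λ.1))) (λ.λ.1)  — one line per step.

Answer: after 2 steps: λ.λ.0

Working:
  start: (λ.λ.λ.(λ.1) (0 (λ.λ.1))) (λ.λ.1)
  [1] λ.λ.(λ.1) (0 (λ.λ.1))
  [2] λ.λ.0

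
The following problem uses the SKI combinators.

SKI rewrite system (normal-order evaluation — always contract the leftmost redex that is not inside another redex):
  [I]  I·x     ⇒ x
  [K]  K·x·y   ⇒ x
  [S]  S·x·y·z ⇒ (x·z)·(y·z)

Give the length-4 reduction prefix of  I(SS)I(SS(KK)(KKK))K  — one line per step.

Answer: after 4 steps: S(KKK)(KK(KKK))K(I(SS(KK)(KKK))K)

Reduction:
  start: I(SS)I(SS(KK)(KKK))K
  [1] SSI(SS(KK)(KKK))K
  [2] S(SS(KK)(KKK))(I(SS(KK)(KKK)))K
  [3] SS(KK)(KKK)K(I(SS(KK)(KKK))K)
  [4] S(KKK)(KK(KKK))K(I(SS(KK)(KKK))K)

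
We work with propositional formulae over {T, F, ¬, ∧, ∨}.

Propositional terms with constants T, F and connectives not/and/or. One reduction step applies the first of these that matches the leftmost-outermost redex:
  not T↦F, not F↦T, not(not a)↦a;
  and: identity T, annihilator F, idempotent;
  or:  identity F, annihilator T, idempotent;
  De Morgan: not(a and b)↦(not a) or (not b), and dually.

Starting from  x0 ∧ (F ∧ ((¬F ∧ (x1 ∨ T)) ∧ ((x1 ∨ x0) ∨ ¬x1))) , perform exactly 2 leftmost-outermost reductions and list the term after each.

Answer: after 2 steps: F

Working:
  start: x0 ∧ (F ∧ ((¬F ∧ (x1 ∨ T)) ∧ ((x1 ∨ x0) ∨ ¬x1)))
  →1  x0 ∧ F
  →2  F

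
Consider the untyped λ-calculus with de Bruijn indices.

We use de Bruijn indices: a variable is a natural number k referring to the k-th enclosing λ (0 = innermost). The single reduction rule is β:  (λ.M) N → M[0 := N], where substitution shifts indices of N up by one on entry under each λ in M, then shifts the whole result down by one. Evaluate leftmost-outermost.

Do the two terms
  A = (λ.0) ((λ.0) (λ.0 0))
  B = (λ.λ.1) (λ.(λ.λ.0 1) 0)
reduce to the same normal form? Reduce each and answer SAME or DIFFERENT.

Term A:
  start: (λ.0) ((λ.0) (λ.0 0))
  →1  (λ.0) (λ.0 0)
  →2  λ.0 0

Term B:
  start: (λ.λ.1) (λ.(λ.λ.0 1) 0)
  →1  λ.λ.(λ.λ.0 1) 0
  →2  λ.λ.λ.0 1

Answer: DIFFERENT — A ⇓ λ.0 0, B ⇓ λ.λ.λ.0 1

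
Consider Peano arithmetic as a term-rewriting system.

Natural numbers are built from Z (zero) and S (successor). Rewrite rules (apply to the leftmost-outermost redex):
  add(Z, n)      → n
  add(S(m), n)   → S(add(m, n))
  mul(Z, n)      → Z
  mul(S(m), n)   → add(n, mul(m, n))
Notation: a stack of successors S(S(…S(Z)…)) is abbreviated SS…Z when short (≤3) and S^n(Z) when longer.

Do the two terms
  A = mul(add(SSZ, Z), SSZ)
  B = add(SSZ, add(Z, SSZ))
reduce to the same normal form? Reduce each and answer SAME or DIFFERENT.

Answer: SAME — A ⇓ S^4(Z), B ⇓ S^4(Z)

Derivation:
Term A:
  start: mul(add(SSZ, Z), SSZ)
  step 1: mul(S(add(SZ, Z)), SSZ)
  step 2: add(SSZ, mul(add(SZ, Z), SSZ))
  step 3: S(add(SZ, mul(add(SZ, Z), SSZ)))
  step 4: S(S(add(Z, mul(add(SZ, Z), SSZ))))
  step 5: S(S(mul(add(SZ, Z), SSZ)))
  step 6: S(S(mul(S(add(Z, Z)), SSZ)))
  step 7: S(S(add(SSZ, mul(add(Z, Z), SSZ))))
  step 8: S(S(S(add(SZ, mul(add(Z, Z), SSZ)))))
  step 9: S(S(S(S(add(Z, mul(add(Z, Z), SSZ))))))
  step 10: S(S(S(S(mul(add(Z, Z), SSZ)))))
  step 11: S(S(S(S(mul(Z, SSZ)))))
  step 12: S^4(Z)

Term B:
  start: add(SSZ, add(Z, SSZ))
  step 1: S(add(SZ, add(Z, SSZ)))
  step 2: S(S(add(Z, add(Z, SSZ))))
  step 3: S(S(add(Z, SSZ)))
  step 4: S^4(Z)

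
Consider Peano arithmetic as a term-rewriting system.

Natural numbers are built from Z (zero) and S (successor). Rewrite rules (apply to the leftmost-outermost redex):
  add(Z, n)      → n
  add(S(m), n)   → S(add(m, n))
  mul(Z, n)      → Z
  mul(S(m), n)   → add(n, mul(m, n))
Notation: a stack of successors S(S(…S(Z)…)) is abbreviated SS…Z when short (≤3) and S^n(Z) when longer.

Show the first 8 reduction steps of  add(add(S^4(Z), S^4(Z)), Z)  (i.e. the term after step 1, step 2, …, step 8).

Answer: after 8 steps: S(S(S(S(add(add(Z, S^4(Z)), Z)))))

Derivation:
  start: add(add(S^4(Z), S^4(Z)), Z)
  step 1: add(S(add(SSSZ, S^4(Z))), Z)
  step 2: S(add(add(SSSZ, S^4(Z)), Z))
  step 3: S(add(S(add(SSZ, S^4(Z))), Z))
  step 4: S(S(add(add(SSZ, S^4(Z)), Z)))
  step 5: S(S(add(S(add(SZ, S^4(Z))), Z)))
  step 6: S(S(S(add(add(SZ, S^4(Z)), Z))))
  step 7: S(S(S(add(S(add(Z, S^4(Z))), Z))))
  step 8: S(S(S(S(add(add(Z, S^4(Z)), Z)))))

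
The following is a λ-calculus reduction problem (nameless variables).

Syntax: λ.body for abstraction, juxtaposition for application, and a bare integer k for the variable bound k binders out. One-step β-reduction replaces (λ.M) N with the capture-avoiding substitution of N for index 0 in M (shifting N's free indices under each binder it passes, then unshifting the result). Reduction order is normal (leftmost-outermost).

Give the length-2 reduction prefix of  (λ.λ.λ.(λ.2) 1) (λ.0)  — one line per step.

  start: (λ.λ.λ.(λ.2) 1) (λ.0)
  →1  λ.λ.(λ.2) 1
  →2  λ.λ.1

Answer: after 2 steps: λ.λ.1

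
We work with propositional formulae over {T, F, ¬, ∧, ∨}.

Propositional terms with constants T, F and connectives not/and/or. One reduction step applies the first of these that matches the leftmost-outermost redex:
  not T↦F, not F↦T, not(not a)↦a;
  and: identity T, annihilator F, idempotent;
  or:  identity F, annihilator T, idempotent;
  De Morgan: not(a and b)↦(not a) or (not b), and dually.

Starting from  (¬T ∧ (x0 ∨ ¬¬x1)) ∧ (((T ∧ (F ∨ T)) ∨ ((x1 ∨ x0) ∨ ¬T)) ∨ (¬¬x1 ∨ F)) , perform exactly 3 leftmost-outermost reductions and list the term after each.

  start: (¬T ∧ (x0 ∨ ¬¬x1)) ∧ (((T ∧ (F ∨ T)) ∨ ((x1 ∨ x0) ∨ ¬T)) ∨ (¬¬x1 ∨ F))
  →1  (F ∧ (x0 ∨ ¬¬x1)) ∧ (((T ∧ (F ∨ T)) ∨ ((x1 ∨ x0) ∨ ¬T)) ∨ (¬¬x1 ∨ F))
  →2  F ∧ (((T ∧ (F ∨ T)) ∨ ((x1 ∨ x0) ∨ ¬T)) ∨ (¬¬x1 ∨ F))
  →3  F

Answer: after 3 steps: F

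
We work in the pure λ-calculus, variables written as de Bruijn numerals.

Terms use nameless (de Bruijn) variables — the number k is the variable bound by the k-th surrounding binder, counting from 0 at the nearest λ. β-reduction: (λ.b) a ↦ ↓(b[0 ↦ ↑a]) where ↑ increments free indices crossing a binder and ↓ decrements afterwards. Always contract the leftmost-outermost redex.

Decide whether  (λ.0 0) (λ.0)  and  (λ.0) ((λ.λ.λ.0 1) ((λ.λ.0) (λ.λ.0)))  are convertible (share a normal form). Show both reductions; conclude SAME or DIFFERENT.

Answer: DIFFERENT — A ⇓ λ.0, B ⇓ λ.λ.0 1

Working:
Term A:
  start: (λ.0 0) (λ.0)
  step 1: (λ.0) (λ.0)
  step 2: λ.0

Term B:
  start: (λ.0) ((λ.λ.λ.0 1) ((λ.λ.0) (λ.λ.0)))
  step 1: (λ.λ.λ.0 1) ((λ.λ.0) (λ.λ.0))
  step 2: λ.λ.0 1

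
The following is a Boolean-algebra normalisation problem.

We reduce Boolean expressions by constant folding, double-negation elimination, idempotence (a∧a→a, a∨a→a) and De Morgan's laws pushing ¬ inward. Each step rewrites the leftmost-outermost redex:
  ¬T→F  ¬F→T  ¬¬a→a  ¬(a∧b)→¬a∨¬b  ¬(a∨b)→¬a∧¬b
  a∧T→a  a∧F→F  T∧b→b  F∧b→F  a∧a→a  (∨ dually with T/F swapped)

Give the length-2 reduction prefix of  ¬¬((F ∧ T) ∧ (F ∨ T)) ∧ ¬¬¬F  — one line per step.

  start: ¬¬((F ∧ T) ∧ (F ∨ T)) ∧ ¬¬¬F
  [1] ((F ∧ T) ∧ (F ∨ T)) ∧ ¬¬¬F
  [2] (F ∧ (F ∨ T)) ∧ ¬¬¬F

Answer: after 2 steps: (F ∧ (F ∨ T)) ∧ ¬¬¬F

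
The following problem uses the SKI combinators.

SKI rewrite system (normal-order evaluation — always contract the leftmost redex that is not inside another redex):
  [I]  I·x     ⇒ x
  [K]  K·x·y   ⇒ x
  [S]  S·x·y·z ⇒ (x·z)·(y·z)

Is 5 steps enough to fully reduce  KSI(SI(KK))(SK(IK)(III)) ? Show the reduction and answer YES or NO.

Answer: YES — reaches normal form S(SI(KK))I in 5 ≤ 5 steps

Working:
  start: KSI(SI(KK))(SK(IK)(III))
  step 1: S(SI(KK))(SK(IK)(III))
  step 2: S(SI(KK))(K(III)(IK(III)))
  step 3: S(SI(KK))(III)
  step 4: S(SI(KK))(II)
  step 5: S(SI(KK))I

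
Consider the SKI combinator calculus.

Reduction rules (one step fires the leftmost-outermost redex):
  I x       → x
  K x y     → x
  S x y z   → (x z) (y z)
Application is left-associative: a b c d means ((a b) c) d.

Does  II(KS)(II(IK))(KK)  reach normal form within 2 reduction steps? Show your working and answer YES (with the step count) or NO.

Answer: NO — after 2 steps the term is KS(II(IK))(KK), not yet normal

Reduction:
  start: II(KS)(II(IK))(KK)
  step 1: I(KS)(II(IK))(KK)
  step 2: KS(II(IK))(KK)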